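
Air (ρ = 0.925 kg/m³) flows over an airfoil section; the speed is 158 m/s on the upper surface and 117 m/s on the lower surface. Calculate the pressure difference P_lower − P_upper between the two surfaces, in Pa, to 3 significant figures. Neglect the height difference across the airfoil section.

The pressure is lower where the speed is higher: ΔP = ½ρ(v_up² − v_low²).
ΔP = ½·0.925·(158² − 117²) = 5210 Pa.

ΔP ≈ 5210 Pa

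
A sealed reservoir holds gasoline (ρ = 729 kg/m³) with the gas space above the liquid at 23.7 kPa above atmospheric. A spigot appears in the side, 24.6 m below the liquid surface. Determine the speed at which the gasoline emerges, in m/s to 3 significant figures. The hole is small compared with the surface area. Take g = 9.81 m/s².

23.4 m/s

Take point 1 at the surface (v₁ ≈ 0) and point 2 at the hole (at atmospheric pressure). Bernoulli: P₁ + ρg h = P_atm + ½ρv₂².
With P₁ − P_atm = 23700 Pa, v₂ = √(2gh + 2ΔP/ρ) = √(2·9.81·24.6 + 2·23700/729) = 23.4 m/s.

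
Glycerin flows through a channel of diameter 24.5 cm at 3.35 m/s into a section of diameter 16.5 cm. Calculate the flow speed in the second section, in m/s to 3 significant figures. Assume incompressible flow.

Mass conservation (A₁v₁ = A₂v₂) gives v₂ = 3.35 × 471/214 = 7.39 m/s.

v₂ = 7.39 m/s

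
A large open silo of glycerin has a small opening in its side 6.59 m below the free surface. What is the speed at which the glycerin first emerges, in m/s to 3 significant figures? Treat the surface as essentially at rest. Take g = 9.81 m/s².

Torricelli's result v = √(2gh) gives v = √(2·9.81·6.59) = 11.4 m/s.

v ≈ 11.4 m/s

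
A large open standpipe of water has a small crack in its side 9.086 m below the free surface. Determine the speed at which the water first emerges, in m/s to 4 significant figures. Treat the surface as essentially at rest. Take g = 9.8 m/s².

v ≈ 13.34 m/s

Torricelli's result v = √(2gh) gives v = √(2·9.8·9.086) = 13.34 m/s.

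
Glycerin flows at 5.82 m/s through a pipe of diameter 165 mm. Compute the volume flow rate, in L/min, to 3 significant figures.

Q = 7470 L/min

Q = A·v = 0.0214 m² × 5.82 m/s = 0.124 m³/s.
Converting: 0.124 m³/s × 60000 = 7470 L/min.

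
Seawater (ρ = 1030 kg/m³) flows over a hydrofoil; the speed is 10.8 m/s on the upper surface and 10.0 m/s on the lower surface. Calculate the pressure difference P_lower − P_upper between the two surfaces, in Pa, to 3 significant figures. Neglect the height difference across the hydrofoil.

The pressure is lower where the speed is higher: ΔP = ½ρ(v_up² − v_low²).
ΔP = ½·1030·(10.8² − 10.0²) = 8570 Pa.

8570 Pa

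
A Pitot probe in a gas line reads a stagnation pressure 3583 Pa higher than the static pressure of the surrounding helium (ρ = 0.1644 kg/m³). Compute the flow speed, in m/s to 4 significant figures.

v ≈ 208.8 m/s

Bernoulli between the free stream and the stagnation point: ½ρv² = P_stag − P_static.
v = √(2ΔP/ρ) = √(2·3583/0.1644) = 208.8 m/s.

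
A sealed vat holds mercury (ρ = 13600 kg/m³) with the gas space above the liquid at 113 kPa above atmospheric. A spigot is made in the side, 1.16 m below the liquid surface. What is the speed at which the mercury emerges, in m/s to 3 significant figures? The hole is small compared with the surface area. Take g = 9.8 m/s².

v ≈ 6.27 m/s

Take point 1 at the surface (v₁ ≈ 0) and point 2 at the hole (at atmospheric pressure). Bernoulli: P₁ + ρg h = P_atm + ½ρv₂².
With P₁ − P_atm = 113000 Pa, v₂ = √(2gh + 2ΔP/ρ) = √(2·9.8·1.16 + 2·113000/13600) = 6.27 m/s.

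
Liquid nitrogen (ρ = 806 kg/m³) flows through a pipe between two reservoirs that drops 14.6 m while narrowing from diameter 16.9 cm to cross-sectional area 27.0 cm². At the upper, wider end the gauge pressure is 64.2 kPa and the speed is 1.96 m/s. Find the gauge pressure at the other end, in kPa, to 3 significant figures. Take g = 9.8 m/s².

P₂ ≈ 74.2 kPa

By continuity, v₂ = v₁·A₁/A₂ = 1.96·(224/27.0) = 16.3 m/s.
Energy conservation along the streamline gives P₂ = P₁ − ½ρ(v₂² − v₁²) − ρg(h₂ − h₁).
P₂ = 64200 + ½·806·(1.96² − 16.3²) − 806·9.8·(−14.6) = 64200 + (-105000) − (-115000) = 74200 Pa.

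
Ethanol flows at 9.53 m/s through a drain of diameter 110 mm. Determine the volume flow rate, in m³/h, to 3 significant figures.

Q = 326 m³/h

Q = A·v = 0.00950 m² × 9.53 m/s = 0.0906 m³/s.
Converting: 0.0906 m³/s × 3600 = 326 m³/h.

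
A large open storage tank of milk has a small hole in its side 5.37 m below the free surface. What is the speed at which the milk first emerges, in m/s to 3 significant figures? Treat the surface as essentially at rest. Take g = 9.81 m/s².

Bernoulli from surface to hole (P equal, v_surface ≈ 0): v = √(2gh) = √(2×9.81×5.37) = 10.3 m/s.

v ≈ 10.3 m/s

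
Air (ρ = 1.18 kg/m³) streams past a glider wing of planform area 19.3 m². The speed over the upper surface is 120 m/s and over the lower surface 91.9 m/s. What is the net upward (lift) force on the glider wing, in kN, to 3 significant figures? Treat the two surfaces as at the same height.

With equal heights on the two surfaces, Bernoulli gives P_lower − P_upper = ½ρ(v_upper² − v_lower²).
ΔP = ½·1.18·(120² − 91.9²) = 3510 Pa.
Lift = ΔP · A = 3510 × 19.3 = 67800 N.

F ≈ 67.8 kN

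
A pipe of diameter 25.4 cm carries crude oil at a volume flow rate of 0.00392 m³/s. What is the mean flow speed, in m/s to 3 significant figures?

v = 0.0774 m/s

Q = 0.00392 m³/s = 0.00392 m³/s.
v = Q/A = 0.00392 / 0.0507 = 0.0774 m/s.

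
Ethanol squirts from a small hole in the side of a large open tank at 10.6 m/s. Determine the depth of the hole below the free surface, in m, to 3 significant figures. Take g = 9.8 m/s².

For a small hole in a large open tank, ½v² = gh, giving h = v²/(2g).
h = 10.6²/(2·9.8) = 112/19.60 = 5.73 m.

h = 5.73 m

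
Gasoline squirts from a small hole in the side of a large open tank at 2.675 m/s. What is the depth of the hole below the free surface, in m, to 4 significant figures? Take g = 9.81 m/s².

For a small hole in a large open tank, ½v² = gh, giving h = v²/(2g).
h = 2.675²/(2·9.81) = 7.156/19.62 = 0.3647 m.

h ≈ 0.3647 m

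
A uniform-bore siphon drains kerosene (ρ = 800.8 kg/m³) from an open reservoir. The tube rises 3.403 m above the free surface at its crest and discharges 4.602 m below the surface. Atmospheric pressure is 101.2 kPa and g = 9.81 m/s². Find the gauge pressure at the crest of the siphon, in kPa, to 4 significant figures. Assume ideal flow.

P_gauge ≈ -62.89 kPa

The outlet speed comes from Torricelli: v = √(2g·4.602) = 9.502 m/s.
The bore is uniform, so the speed at the crest is the same v. Bernoulli surface→crest: P_atm = P_top + ½ρv² + ρg·h_top.
P_top = 101200 − ½·800.8·9.502² − 800.8·9.81·3.403 = 38310 Pa. So P_gauge = P_top − P_atm = -62890 Pa.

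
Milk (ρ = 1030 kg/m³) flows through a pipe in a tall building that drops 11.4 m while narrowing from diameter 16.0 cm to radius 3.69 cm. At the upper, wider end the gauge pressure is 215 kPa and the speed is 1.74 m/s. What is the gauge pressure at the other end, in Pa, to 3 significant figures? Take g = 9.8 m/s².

P₂ ≈ 297000 Pa

By continuity, v₂ = v₁·A₁/A₂ = 1.74·(201/42.8) = 8.18 m/s.
Applying Bernoulli between the two ends and solving for P₂: P₂ = P₁ + ½ρ(v₁² − v₂²) − ρgΔh.
P₂ = 215000 + ½·1030·(1.74² − 8.18²) − 1030·9.8·(−11.4) = 215000 + (-32900) − (-115000) = 297000 Pa.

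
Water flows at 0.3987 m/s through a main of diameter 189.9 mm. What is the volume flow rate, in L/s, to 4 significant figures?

Q = A·v = 0.02832 m² × 0.3987 m/s = 0.01129 m³/s.
Converting: 0.01129 m³/s × 1000 = 11.29 L/s.

11.29 L/s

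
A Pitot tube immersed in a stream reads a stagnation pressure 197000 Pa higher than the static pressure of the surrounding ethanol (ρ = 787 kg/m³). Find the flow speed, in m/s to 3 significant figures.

v ≈ 22.4 m/s

The dynamic pressure equals the rise in static pressure at the stagnation point: ΔP = ½ρv².
v = √(2ΔP/ρ) = √(2·197000/787) = 22.4 m/s.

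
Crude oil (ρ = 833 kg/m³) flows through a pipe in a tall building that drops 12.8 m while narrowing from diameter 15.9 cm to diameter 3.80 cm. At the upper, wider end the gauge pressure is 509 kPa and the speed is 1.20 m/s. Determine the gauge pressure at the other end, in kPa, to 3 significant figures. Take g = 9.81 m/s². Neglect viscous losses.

The volume flow rate is constant, so v₂ = (A₁/A₂)v₁ = (199/11.3)·1.20 = 21.0 m/s.
Applying Bernoulli between the two ends and solving for P₂: P₂ = P₁ + ½ρ(v₁² − v₂²) − ρgΔh.
P₂ = 509000 + ½·833·(1.20² − 21.0²) − 833·9.81·(−12.8) = 509000 + (-183000) − (-105000) = 430000 Pa.

P₂ ≈ 430 kPa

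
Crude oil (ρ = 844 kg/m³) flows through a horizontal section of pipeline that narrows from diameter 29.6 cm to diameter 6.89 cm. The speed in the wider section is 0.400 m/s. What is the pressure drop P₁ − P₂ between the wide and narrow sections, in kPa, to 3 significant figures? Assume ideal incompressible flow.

ΔP ≈ 22.9 kPa

The volume flow rate is constant, so v₂ = (A₁/A₂)v₁ = (688/37.3)·0.400 = 7.38 m/s.
With no height change, Bernoulli's equation is P₁ + ½ρv₁² = P₂ + ½ρv₂².
P₁ − P₂ = ½·844·(7.38² − 0.400²) = ½·844·54.3 = 22900 Pa.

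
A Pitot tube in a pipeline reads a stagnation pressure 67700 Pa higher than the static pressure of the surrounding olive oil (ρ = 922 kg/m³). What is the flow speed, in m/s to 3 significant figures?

The dynamic pressure equals the rise in static pressure at the stagnation point: ΔP = ½ρv².
v = √(2ΔP/ρ) = √(2·67700/922) = 12.1 m/s.

12.1 m/s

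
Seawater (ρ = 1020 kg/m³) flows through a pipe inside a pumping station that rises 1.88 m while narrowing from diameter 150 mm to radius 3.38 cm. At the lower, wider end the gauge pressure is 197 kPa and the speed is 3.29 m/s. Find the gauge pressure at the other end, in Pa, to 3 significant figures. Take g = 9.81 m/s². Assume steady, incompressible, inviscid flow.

The volume flow rate is constant, so v₂ = (A₁/A₂)v₁ = (177/35.9)·3.29 = 16.2 m/s.
Bernoulli: P₁ + ½ρv₁² + ρg h₁ = P₂ + ½ρv₂² + ρg h₂, so P₂ = P₁ + ½ρ(v₁² − v₂²) − ρg(h₂ − h₁).
P₂ = 197000 + ½·1020·(3.29² − 16.2²) − 1020·9.81·(+1.88) = 197000 + (-128000) − (18800) = 49900 Pa.

P₂ ≈ 49900 Pa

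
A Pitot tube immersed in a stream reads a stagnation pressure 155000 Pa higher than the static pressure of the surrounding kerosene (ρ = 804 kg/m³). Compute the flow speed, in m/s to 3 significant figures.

At the stagnation point the flow is brought to rest, so Bernoulli gives P_stag − P_static = ½ρv².
v = √(2ΔP/ρ) = √(2·155000/804) = 19.6 m/s.

19.6 m/s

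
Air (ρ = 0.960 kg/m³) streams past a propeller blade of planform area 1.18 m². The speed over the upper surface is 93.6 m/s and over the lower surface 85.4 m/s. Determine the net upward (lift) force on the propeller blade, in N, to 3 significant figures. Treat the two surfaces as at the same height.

The faster flow above has the lower pressure; Bernoulli (same height) gives ΔP = ½ρ(v_up² − v_low²).
ΔP = ½·0.960·(93.6² − 85.4²) = 705 Pa.
Lift = ΔP · A = 705 × 1.18 = 831 N.

F ≈ 831 N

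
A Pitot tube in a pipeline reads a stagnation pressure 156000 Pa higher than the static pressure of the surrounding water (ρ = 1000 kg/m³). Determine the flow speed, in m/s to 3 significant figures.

v ≈ 17.7 m/s

Bernoulli between the free stream and the stagnation point: ½ρv² = P_stag − P_static.
v = √(2ΔP/ρ) = √(2·156000/1000) = 17.7 m/s.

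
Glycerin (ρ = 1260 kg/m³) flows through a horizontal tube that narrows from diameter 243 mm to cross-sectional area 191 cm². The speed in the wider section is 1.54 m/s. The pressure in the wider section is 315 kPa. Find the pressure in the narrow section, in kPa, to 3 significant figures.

P₂ = 308 kPa

The volume flow rate is constant, so v₂ = (A₁/A₂)v₁ = (464/191)·1.54 = 3.74 m/s.
The pipe is horizontal, so Bernoulli reduces to P₁ + ½ρv₁² = P₂ + ½ρv₂².
P₂ = P₁ − ½ρ(v₂² − v₁²) = 315000 − ½·1260·(3.74² − 1.54²) = 315000 − 7310 = 308000 Pa.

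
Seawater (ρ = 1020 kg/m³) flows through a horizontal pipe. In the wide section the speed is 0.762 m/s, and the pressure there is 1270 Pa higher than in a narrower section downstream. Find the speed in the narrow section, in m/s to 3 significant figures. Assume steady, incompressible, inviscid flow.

1.75 m/s

Along the level pipe P + ½ρv² is conserved, hence v₂² = v₁² + 2(P₁ − P₂)/ρ.
v₂ = √(0.762² + 2·1270/1020) = √(0.581 + 2.49) = 1.75 m/s.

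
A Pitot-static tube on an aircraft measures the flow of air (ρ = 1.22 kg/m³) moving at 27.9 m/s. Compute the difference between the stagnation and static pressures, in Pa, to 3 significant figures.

Bernoulli between the free stream and the stagnation point: ½ρv² = P_stag − P_static.
ΔP = ½·1.22·27.9² = 475 Pa.

ΔP = 475 Pa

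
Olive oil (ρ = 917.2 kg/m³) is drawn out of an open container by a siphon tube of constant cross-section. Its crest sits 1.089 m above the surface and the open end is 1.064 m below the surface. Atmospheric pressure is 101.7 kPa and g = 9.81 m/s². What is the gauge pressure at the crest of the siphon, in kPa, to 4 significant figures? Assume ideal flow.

The outlet speed comes from Torricelli: v = √(2g·1.064) = 4.569 m/s.
The bore is uniform, so the speed at the crest is the same v. Bernoulli surface→crest: P_atm = P_top + ½ρv² + ρg·h_top.
P_top = 101700 − ½·917.2·4.569² − 917.2·9.81·1.089 = 82330 Pa. So P_gauge = P_top − P_atm = -19370 Pa.

P_gauge ≈ -19.37 kPa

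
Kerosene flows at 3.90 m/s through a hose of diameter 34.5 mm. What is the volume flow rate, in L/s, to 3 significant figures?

Q = A·v = 0.000935 m² × 3.90 m/s = 0.00365 m³/s.
Converting: 0.00365 m³/s × 1000 = 3.65 L/s.

3.65 L/s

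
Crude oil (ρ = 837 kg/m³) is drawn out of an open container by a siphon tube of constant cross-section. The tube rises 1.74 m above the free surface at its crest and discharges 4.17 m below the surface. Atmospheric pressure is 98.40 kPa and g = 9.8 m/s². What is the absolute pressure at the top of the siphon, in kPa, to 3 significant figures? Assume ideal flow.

The outlet speed comes from Torricelli: v = √(2g·4.17) = 9.04 m/s.
The bore is uniform, so the speed at the crest is the same v. Bernoulli surface→crest: P_atm = P_top + ½ρv² + ρg·h_top.
P_top = 98400 − ½·837·9.04² − 837·9.8·1.74 = 49900 Pa.

P_top ≈ 49.9 kPa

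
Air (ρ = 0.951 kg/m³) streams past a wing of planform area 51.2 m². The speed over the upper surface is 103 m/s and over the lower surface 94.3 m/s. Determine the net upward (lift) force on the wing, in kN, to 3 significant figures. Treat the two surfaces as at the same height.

41.8 kN

The faster flow above has the lower pressure; Bernoulli (same height) gives ΔP = ½ρ(v_up² − v_low²).
ΔP = ½·0.951·(103² − 94.3²) = 816 Pa.
Lift = ΔP · A = 816 × 51.2 = 41800 N.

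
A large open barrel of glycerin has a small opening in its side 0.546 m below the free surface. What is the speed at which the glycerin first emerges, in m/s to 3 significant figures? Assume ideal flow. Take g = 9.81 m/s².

Torricelli's result v = √(2gh) gives v = √(2·9.81·0.546) = 3.27 m/s.

v = 3.27 m/s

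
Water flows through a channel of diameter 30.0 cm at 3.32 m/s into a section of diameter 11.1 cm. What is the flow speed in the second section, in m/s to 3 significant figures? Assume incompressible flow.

v₂ ≈ 24.3 m/s

By continuity, v₂ = v₁·A₁/A₂ = 3.32·(707/96.8) = 24.3 m/s.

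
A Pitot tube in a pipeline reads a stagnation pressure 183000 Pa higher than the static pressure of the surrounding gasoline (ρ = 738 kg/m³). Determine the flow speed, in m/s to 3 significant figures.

At the stagnation point the flow is brought to rest, so Bernoulli gives P_stag − P_static = ½ρv².
v = √(2ΔP/ρ) = √(2·183000/738) = 22.3 m/s.

v ≈ 22.3 m/s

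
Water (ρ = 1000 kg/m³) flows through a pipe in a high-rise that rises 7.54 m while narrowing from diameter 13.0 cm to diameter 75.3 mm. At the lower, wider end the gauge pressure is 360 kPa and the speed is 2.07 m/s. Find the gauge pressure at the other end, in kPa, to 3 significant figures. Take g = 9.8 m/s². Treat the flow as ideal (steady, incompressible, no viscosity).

269 kPa

Continuity gives A₁v₁ = A₂v₂, so v₂ = (133 cm²)/(44.5 cm²) × 2.07 m/s = 6.17 m/s.
Energy conservation along the streamline gives P₂ = P₁ − ½ρ(v₂² − v₁²) − ρg(h₂ − h₁).
P₂ = 360000 + ½·1000·(2.07² − 6.17²) − 1000·9.8·(+7.54) = 360000 + (-16900) − (73900) = 269000 Pa.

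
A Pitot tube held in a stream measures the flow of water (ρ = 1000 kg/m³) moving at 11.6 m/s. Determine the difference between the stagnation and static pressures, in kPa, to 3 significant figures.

ΔP ≈ 67.3 kPa

Bernoulli between the free stream and the stagnation point: ½ρv² = P_stag − P_static.
ΔP = ½·1000·11.6² = 67300 Pa.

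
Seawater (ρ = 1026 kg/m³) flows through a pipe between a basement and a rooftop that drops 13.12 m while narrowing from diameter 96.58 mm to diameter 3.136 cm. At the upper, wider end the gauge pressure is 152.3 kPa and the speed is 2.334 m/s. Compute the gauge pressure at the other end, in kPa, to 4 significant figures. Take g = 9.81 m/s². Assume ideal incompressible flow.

The volume flow rate is constant, so v₂ = (A₁/A₂)v₁ = (73.26/7.724)·2.334 = 22.14 m/s.
Bernoulli: P₁ + ½ρv₁² + ρg h₁ = P₂ + ½ρv₂² + ρg h₂, so P₂ = P₁ + ½ρ(v₁² − v₂²) − ρg(h₂ − h₁).
P₂ = 152300 + ½·1026·(2.334² − 22.14²) − 1026·9.81·(−13.12) = 152300 + (-248600) − (-132100) = 35750 Pa.

35.75 kPa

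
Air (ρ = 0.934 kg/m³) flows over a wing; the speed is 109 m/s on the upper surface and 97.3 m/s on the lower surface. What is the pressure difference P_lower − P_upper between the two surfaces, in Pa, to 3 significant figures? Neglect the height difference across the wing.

ΔP ≈ 1130 Pa

Bernoulli (same height): P_lower − P_upper = ½ρ(v_upper² − v_lower²).
ΔP = ½·0.934·(109² − 97.3²) = 1130 Pa.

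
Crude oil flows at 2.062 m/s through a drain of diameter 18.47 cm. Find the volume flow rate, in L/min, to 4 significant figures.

Q = A·v = 0.02679 m² × 2.062 m/s = 0.05525 m³/s.
Converting: 0.05525 m³/s × 60000 = 3315 L/min.

Q ≈ 3315 L/min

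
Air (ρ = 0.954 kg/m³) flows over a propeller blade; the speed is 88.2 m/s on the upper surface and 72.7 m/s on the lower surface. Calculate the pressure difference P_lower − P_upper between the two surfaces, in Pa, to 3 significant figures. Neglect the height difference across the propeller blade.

With negligible Δh, P + ½ρv² is constant, so P_low − P_up = ½ρ(v_up² − v_low²).
ΔP = ½·0.954·(88.2² − 72.7²) = 1190 Pa.

1190 Pa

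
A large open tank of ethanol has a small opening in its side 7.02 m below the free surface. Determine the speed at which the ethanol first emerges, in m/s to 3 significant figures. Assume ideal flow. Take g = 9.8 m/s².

v ≈ 11.7 m/s

Torricelli's result v = √(2gh) gives v = √(2·9.8·7.02) = 11.7 m/s.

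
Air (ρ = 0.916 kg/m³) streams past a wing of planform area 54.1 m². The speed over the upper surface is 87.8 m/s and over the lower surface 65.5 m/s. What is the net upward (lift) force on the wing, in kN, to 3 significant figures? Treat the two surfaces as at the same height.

From P + ½ρv² = const at equal height, P_low − P_up = ½ρ(v_up² − v_low²).
ΔP = ½·0.916·(87.8² − 65.5²) = 1570 Pa.
Lift = ΔP · A = 1570 × 54.1 = 84700 N.

84.7 kN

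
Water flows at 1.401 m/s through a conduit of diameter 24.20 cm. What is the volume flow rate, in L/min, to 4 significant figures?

Q = A·v = 0.04600 m² × 1.401 m/s = 0.06444 m³/s.
Converting: 0.06444 m³/s × 60000 = 3866 L/min.

Q ≈ 3866 L/min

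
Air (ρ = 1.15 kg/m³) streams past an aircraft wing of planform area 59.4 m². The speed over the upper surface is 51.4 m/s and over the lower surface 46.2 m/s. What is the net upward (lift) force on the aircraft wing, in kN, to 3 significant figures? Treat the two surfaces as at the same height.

F = 17.3 kN

With equal heights on the two surfaces, Bernoulli gives P_lower − P_upper = ½ρ(v_upper² − v_lower²).
ΔP = ½·1.15·(51.4² − 46.2²) = 292 Pa.
Lift = ΔP · A = 292 × 59.4 = 17300 N.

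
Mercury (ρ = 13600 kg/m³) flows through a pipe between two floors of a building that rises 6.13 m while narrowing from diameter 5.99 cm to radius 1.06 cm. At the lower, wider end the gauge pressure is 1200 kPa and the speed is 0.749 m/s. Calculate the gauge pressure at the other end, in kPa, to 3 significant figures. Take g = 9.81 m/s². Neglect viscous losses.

143 kPa

Mass conservation (A₁v₁ = A₂v₂) gives v₂ = 0.749 × 28.2/3.53 = 5.98 m/s.
Bernoulli: P₁ + ½ρv₁² + ρg h₁ = P₂ + ½ρv₂² + ρg h₂, so P₂ = P₁ + ½ρ(v₁² − v₂²) − ρg(h₂ − h₁).
P₂ = 1200000 + ½·13600·(0.749² − 5.98²) − 13600·9.81·(+6.13) = 1200000 + (-239000) − (818000) = 143000 Pa.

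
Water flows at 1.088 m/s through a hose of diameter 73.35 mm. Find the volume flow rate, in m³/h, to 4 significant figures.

16.55 m³/h

Q = A·v = 0.004226 m² × 1.088 m/s = 0.004597 m³/s.
Converting: 0.004597 m³/s × 3600 = 16.55 m³/h.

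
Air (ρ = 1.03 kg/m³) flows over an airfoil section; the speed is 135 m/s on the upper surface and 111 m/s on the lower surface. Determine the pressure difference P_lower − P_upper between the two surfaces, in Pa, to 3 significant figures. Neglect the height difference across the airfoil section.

ΔP ≈ 3040 Pa

Bernoulli (same height): P_lower − P_upper = ½ρ(v_upper² − v_lower²).
ΔP = ½·1.03·(135² − 111²) = 3040 Pa.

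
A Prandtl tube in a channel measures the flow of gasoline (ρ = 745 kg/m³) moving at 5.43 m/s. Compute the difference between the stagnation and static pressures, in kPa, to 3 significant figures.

11.0 kPa

The dynamic pressure equals the rise in static pressure at the stagnation point: ΔP = ½ρv².
ΔP = ½·745·5.43² = 11000 Pa.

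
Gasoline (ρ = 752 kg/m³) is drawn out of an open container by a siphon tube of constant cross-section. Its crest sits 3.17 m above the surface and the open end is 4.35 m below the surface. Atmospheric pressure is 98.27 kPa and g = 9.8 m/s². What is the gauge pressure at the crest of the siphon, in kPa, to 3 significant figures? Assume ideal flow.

Bernoulli surface→outlet gives ½v² = g·h_out, so v = √(2·9.8·4.35) = 9.23 m/s.
With constant cross-section the crest speed equals v; applying Bernoulli from the surface up to the crest, P_top = P_atm − ½ρv² − ρg·h_top.
P_top = 98270 − ½·752·9.23² − 752·9.8·3.17 = 42900 Pa. So P_gauge = P_top − P_atm = -55400 Pa.

P_gauge ≈ -55.4 kPa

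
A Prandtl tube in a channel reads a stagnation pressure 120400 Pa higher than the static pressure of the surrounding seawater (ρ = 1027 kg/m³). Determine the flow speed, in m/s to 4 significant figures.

The dynamic pressure equals the rise in static pressure at the stagnation point: ΔP = ½ρv².
v = √(2ΔP/ρ) = √(2·120400/1027) = 15.31 m/s.

v = 15.31 m/s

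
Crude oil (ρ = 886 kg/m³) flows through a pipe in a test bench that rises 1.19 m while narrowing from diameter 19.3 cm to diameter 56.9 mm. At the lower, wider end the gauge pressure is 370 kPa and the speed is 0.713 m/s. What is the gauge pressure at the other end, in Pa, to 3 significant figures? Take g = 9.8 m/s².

Continuity gives A₁v₁ = A₂v₂, so v₂ = (293 cm²)/(25.4 cm²) × 0.713 m/s = 8.20 m/s.
Energy conservation along the streamline gives P₂ = P₁ − ½ρ(v₂² − v₁²) − ρg(h₂ − h₁).
P₂ = 370000 + ½·886·(0.713² − 8.20²) − 886·9.8·(+1.19) = 370000 + (-29600) − (10300) = 330000 Pa.

P₂ ≈ 330000 Pa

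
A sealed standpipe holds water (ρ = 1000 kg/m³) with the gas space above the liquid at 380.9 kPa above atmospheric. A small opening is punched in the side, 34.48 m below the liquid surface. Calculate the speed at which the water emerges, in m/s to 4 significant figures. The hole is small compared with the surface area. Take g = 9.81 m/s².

37.92 m/s

Take point 1 at the surface (v₁ ≈ 0) and point 2 at the hole (at atmospheric pressure). Bernoulli: P₁ + ρg h = P_atm + ½ρv₂².
With P₁ − P_atm = 380900 Pa, v₂ = √(2gh + 2ΔP/ρ) = √(2·9.81·34.48 + 2·380900/1000) = 37.92 m/s.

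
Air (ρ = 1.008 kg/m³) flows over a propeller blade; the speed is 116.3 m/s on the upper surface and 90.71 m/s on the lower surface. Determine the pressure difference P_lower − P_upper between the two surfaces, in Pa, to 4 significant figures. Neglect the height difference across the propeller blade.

ΔP ≈ 2670 Pa

The pressure is lower where the speed is higher: ΔP = ½ρ(v_up² − v_low²).
ΔP = ½·1.008·(116.3² − 90.71²) = 2670 Pa.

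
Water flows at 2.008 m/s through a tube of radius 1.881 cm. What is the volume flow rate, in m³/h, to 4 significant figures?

Q = A·v = 0.001112 m² × 2.008 m/s = 0.002232 m³/s.
Converting: 0.002232 m³/s × 3600 = 8.035 m³/h.

Q = 8.035 m³/h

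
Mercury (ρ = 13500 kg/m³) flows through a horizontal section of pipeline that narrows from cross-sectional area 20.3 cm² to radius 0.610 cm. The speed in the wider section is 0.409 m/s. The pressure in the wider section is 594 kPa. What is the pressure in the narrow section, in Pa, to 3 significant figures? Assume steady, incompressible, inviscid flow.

P₂ = 255000 Pa

The volume flow rate is constant, so v₂ = (A₁/A₂)v₁ = (20.3/1.17)·0.409 = 7.10 m/s.
With no height change, Bernoulli's equation is P₁ + ½ρv₁² = P₂ + ½ρv₂².
P₂ = P₁ − ½ρ(v₂² − v₁²) = 594000 − ½·13500·(7.10² − 0.409²) = 594000 − 339000 = 255000 Pa.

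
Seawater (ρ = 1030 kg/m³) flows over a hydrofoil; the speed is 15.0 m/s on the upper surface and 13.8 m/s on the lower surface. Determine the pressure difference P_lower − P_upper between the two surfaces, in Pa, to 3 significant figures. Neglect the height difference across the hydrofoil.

The pressure is lower where the speed is higher: ΔP = ½ρ(v_up² − v_low²).
ΔP = ½·1030·(15.0² − 13.8²) = 17800 Pa.

ΔP ≈ 17800 Pa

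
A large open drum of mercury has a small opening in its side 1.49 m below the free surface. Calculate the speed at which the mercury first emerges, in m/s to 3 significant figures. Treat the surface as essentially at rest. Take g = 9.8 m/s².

With the surface at rest and both surface and jet at atmospheric pressure, Bernoulli gives ρg h = ½ρv², so v = √(2gh) = √(2·9.8·1.49) = 5.40 m/s.

v ≈ 5.40 m/s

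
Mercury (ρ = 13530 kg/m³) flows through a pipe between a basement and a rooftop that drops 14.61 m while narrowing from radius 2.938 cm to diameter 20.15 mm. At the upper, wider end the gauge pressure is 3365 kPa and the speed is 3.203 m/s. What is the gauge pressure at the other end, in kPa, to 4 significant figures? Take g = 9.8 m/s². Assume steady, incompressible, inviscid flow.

P₂ = 352.7 kPa

The volume flow rate is constant, so v₂ = (A₁/A₂)v₁ = (27.12/3.189)·3.203 = 27.24 m/s.
Applying Bernoulli between the two ends and solving for P₂: P₂ = P₁ + ½ρ(v₁² − v₂²) − ρgΔh.
P₂ = 3365000 + ½·13530·(3.203² − 27.24²) − 13530·9.8·(−14.61) = 3365000 + (-4949000) − (-1937000) = 352700 Pa.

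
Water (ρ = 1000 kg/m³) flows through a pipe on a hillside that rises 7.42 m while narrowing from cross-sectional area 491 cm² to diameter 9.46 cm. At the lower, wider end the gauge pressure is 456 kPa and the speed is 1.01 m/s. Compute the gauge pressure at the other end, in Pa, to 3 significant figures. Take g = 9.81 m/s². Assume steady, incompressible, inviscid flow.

359000 Pa

The volume flow rate is constant, so v₂ = (A₁/A₂)v₁ = (491/70.3)·1.01 = 7.06 m/s.
Bernoulli: P₁ + ½ρv₁² + ρg h₁ = P₂ + ½ρv₂² + ρg h₂, so P₂ = P₁ + ½ρ(v₁² − v₂²) − ρg(h₂ − h₁).
P₂ = 456000 + ½·1000·(1.01² − 7.06²) − 1000·9.81·(+7.42) = 456000 + (-24400) − (72800) = 359000 Pa.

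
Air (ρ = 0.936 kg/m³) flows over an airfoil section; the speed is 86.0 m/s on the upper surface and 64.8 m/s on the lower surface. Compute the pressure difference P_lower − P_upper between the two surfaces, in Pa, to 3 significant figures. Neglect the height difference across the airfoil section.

ΔP ≈ 1500 Pa

With negligible Δh, P + ½ρv² is constant, so P_low − P_up = ½ρ(v_up² − v_low²).
ΔP = ½·0.936·(86.0² − 64.8²) = 1500 Pa.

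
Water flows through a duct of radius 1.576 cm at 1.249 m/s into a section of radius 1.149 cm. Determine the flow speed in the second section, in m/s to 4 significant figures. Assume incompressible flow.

Mass conservation (A₁v₁ = A₂v₂) gives v₂ = 1.249 × 7.803/4.148 = 2.350 m/s.

v₂ ≈ 2.350 m/s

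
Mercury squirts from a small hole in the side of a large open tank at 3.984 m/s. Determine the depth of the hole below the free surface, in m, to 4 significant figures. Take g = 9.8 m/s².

h = 0.8098 m

For a small hole in a large open tank, ½v² = gh, giving h = v²/(2g).
h = 3.984²/(2·9.8) = 15.87/19.60 = 0.8098 m.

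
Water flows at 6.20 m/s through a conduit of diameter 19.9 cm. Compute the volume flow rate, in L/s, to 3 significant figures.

Q = A·v = 0.0311 m² × 6.20 m/s = 0.193 m³/s.
Converting: 0.193 m³/s × 1000 = 193 L/s.

Q ≈ 193 L/s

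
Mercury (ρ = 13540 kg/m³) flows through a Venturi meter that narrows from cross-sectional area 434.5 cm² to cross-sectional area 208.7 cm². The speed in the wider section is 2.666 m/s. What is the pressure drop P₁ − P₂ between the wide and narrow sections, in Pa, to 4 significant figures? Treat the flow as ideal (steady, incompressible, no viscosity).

Continuity gives A₁v₁ = A₂v₂, so v₂ = (434.5 cm²)/(208.7 cm²) × 2.666 m/s = 5.550 m/s.
Along the horizontal streamline, P + ½ρv² is constant.
P₁ − P₂ = ½·13540·(5.550² − 2.666²) = ½·13540·23.70 = 160400 Pa.

ΔP ≈ 160400 Pa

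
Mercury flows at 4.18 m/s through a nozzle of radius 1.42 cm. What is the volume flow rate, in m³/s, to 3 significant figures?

Q = A·v = 0.000633 m² × 4.18 m/s = 0.00265 m³/s.

Q ≈ 0.00265 m³/s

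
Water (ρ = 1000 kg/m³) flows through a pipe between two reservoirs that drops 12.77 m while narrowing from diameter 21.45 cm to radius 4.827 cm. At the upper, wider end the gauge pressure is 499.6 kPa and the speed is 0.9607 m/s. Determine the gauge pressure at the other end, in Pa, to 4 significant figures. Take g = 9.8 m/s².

P₂ ≈ 614000 Pa

By continuity, v₂ = v₁·A₁/A₂ = 0.9607·(361.4/73.20) = 4.743 m/s.
Applying Bernoulli between the two ends and solving for P₂: P₂ = P₁ + ½ρ(v₁² − v₂²) − ρgΔh.
P₂ = 499600 + ½·1000·(0.9607² − 4.743²) − 1000·9.8·(−12.77) = 499600 + (-10790) − (-125100) = 614000 Pa.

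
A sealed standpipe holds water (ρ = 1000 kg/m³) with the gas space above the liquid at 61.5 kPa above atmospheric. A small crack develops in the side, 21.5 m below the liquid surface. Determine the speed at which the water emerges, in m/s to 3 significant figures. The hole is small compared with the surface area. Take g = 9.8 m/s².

23.3 m/s

Take point 1 at the surface (v₁ ≈ 0) and point 2 at the hole (at atmospheric pressure). Bernoulli: P₁ + ρg h = P_atm + ½ρv₂².
With P₁ − P_atm = 61500 Pa, v₂ = √(2gh + 2ΔP/ρ) = √(2·9.8·21.5 + 2·61500/1000) = 23.3 m/s.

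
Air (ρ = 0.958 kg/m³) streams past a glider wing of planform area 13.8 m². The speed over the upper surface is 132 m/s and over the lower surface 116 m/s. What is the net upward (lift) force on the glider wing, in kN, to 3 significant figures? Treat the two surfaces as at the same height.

F ≈ 26.2 kN

With equal heights on the two surfaces, Bernoulli gives P_lower − P_upper = ½ρ(v_upper² − v_lower²).
ΔP = ½·0.958·(132² − 116²) = 1900 Pa.
Lift = ΔP · A = 1900 × 13.8 = 26200 N.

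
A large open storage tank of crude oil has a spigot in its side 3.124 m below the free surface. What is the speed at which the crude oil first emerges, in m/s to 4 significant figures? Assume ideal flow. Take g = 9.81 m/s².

v = 7.829 m/s

Bernoulli from surface to hole (P equal, v_surface ≈ 0): v = √(2gh) = √(2×9.81×3.124) = 7.829 m/s.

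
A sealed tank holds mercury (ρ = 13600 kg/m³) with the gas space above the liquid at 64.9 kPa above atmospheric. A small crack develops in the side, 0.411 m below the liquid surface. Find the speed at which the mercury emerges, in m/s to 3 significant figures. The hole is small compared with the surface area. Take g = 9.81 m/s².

v = 4.20 m/s

Take point 1 at the surface (v₁ ≈ 0) and point 2 at the hole (at atmospheric pressure). Bernoulli: P₁ + ρg h = P_atm + ½ρv₂².
With P₁ − P_atm = 64900 Pa, v₂ = √(2gh + 2ΔP/ρ) = √(2·9.81·0.411 + 2·64900/13600) = 4.20 m/s.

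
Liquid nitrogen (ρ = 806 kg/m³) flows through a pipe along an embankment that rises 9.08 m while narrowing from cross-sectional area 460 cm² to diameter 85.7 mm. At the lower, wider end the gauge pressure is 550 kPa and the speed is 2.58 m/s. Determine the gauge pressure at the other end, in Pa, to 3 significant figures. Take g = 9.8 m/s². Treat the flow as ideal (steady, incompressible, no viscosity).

Mass conservation (A₁v₁ = A₂v₂) gives v₂ = 2.58 × 460/57.7 = 20.6 m/s.
Applying Bernoulli between the two ends and solving for P₂: P₂ = P₁ + ½ρ(v₁² − v₂²) − ρgΔh.
P₂ = 550000 + ½·806·(2.58² − 20.6²) − 806·9.8·(+9.08) = 550000 + (-168000) − (71700) = 310000 Pa.

P₂ ≈ 310000 Pa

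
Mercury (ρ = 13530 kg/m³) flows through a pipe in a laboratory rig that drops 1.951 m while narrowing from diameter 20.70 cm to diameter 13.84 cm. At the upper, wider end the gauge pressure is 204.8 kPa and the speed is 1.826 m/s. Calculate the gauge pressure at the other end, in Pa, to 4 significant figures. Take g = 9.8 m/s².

Continuity gives A₁v₁ = A₂v₂, so v₂ = (336.5 cm²)/(150.4 cm²) × 1.826 m/s = 4.085 m/s.
Bernoulli: P₁ + ½ρv₁² + ρg h₁ = P₂ + ½ρv₂² + ρg h₂, so P₂ = P₁ + ½ρ(v₁² − v₂²) − ρg(h₂ − h₁).
P₂ = 204800 + ½·13530·(1.826² − 4.085²) − 13530·9.8·(−1.951) = 204800 + (-90320) − (-258700) = 373200 Pa.

373200 Pa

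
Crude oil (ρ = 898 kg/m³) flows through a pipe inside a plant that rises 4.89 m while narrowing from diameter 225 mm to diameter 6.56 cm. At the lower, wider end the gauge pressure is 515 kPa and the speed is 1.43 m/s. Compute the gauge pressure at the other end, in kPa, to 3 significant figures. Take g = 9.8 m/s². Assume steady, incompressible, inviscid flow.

Continuity gives A₁v₁ = A₂v₂, so v₂ = (398 cm²)/(33.8 cm²) × 1.43 m/s = 16.8 m/s.
Bernoulli: P₁ + ½ρv₁² + ρg h₁ = P₂ + ½ρv₂² + ρg h₂, so P₂ = P₁ + ½ρ(v₁² − v₂²) − ρg(h₂ − h₁).
P₂ = 515000 + ½·898·(1.43² − 16.8²) − 898·9.8·(+4.89) = 515000 + (-126000) − (43000) = 346000 Pa.

P₂ ≈ 346 kPa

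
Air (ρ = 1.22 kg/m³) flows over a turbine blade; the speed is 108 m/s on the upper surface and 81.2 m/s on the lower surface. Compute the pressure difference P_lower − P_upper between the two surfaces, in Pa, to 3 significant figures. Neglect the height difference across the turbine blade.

3090 Pa

Bernoulli (same height): P_lower − P_upper = ½ρ(v_upper² − v_lower²).
ΔP = ½·1.22·(108² − 81.2²) = 3090 Pa.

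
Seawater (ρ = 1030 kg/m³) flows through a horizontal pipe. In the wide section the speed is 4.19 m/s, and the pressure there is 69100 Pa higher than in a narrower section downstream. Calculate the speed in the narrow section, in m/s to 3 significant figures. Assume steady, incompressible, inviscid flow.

12.3 m/s

With h₁ = h₂, rearranging Bernoulli gives v₂ = √(v₁² + 2ΔP/ρ).
v₂ = √(4.19² + 2·69100/1030) = √(17.6 + 134) = 12.3 m/s.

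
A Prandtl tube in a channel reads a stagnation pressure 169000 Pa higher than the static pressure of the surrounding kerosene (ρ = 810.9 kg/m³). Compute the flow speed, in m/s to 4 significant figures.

v = 20.42 m/s

At the stagnation point the flow is brought to rest, so Bernoulli gives P_stag − P_static = ½ρv².
v = √(2ΔP/ρ) = √(2·169000/810.9) = 20.42 m/s.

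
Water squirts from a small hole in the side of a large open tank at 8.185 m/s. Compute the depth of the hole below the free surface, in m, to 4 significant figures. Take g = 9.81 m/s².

h ≈ 3.415 m

For a small hole in a large open tank, ½v² = gh, giving h = v²/(2g).
h = 8.185²/(2·9.81) = 66.99/19.62 = 3.415 m.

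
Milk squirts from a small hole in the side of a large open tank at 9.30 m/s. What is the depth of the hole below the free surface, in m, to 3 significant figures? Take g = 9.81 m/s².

For a small hole in a large open tank, ½v² = gh, giving h = v²/(2g).
h = 9.30²/(2·9.81) = 86.5/19.62 = 4.41 m.

h ≈ 4.41 m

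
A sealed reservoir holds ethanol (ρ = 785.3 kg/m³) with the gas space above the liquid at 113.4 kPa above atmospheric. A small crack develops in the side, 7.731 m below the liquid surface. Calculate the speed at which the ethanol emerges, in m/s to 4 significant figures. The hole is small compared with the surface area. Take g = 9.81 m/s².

v = 20.99 m/s

Take point 1 at the surface (v₁ ≈ 0) and point 2 at the hole (at atmospheric pressure). Bernoulli: P₁ + ρg h = P_atm + ½ρv₂².
With P₁ − P_atm = 113400 Pa, v₂ = √(2gh + 2ΔP/ρ) = √(2·9.81·7.731 + 2·113400/785.3) = 20.99 m/s.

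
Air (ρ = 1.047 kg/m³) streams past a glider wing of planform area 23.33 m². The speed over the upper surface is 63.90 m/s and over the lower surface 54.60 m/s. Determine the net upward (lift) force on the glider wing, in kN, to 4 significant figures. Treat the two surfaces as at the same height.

F = 13.46 kN

From P + ½ρv² = const at equal height, P_low − P_up = ½ρ(v_up² − v_low²).
ΔP = ½·1.047·(63.90² − 54.60²) = 576.9 Pa.
Lift = ΔP · A = 576.9 × 23.33 = 13460 N.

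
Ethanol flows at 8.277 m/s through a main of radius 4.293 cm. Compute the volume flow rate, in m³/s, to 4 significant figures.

Q ≈ 0.04792 m³/s

Q = A·v = 0.005790 m² × 8.277 m/s = 0.04792 m³/s.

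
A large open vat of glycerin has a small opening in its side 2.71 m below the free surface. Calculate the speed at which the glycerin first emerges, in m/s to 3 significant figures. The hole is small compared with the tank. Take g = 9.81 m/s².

With the surface at rest and both surface and jet at atmospheric pressure, Bernoulli gives ρg h = ½ρv², so v = √(2gh) = √(2·9.81·2.71) = 7.29 m/s.

7.29 m/s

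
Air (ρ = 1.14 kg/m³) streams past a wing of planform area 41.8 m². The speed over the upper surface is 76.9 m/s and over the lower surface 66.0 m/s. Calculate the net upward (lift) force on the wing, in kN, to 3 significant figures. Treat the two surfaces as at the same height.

With equal heights on the two surfaces, Bernoulli gives P_lower − P_upper = ½ρ(v_upper² − v_lower²).
ΔP = ½·1.14·(76.9² − 66.0²) = 888 Pa.
Lift = ΔP · A = 888 × 41.8 = 37100 N.

F ≈ 37.1 kN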